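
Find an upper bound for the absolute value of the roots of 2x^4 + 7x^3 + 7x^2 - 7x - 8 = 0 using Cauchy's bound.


Cauchy's bound: all roots r satisfy |r| <= 1 + max(|a_i/a_n|) for i = 0,...,n-1
where a_n is the leading coefficient.

Coefficients: [2, 7, 7, -7, -8]
Leading coefficient a_n = 2
Ratios |a_i/a_n|: 7/2, 7/2, 7/2, 4
Maximum ratio: 4
Cauchy's bound: |r| <= 1 + 4 = 5

Upper bound = 5


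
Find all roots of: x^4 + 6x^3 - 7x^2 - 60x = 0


The constant term is 0, so x = 0 is a root. Factor out x:
  x^3 + 6x^2 - 7x - 60 = 0
Let p(x) = x^3 + 6x^2 - 7x - 60. By the rational root theorem (leading coefficient 1), any rational root is an integer divisor of 60: try ±1, ±2, ... in turn.
Test x = 1: value = -60 ≠ 0.
Test x = -1: value = -48 ≠ 0.
Test x = 2: value = -42 ≠ 0.
Test x = -2: value = -30 ≠ 0.
Test x = 3: value = 0 ✓, so (x - 3) is a factor.
Synthetic division by (x - 3): bring down 1; 1(3) + 6 = 9; 9(3) - 7 = 20; 20(3) - 60 = 0 → quotient x^2 + 9x + 20, remainder 0.
Solve the quadratic x^2 + 9x + 20 = 0: discriminant = 9^2 - 4(1)(20) = 81 - 80 = 1.
sqrt(1) = 1, so x = (-9 ± 1)/2: x = -4 or x = -5.
Collecting all roots found:

x = -5, x = -4, x = 0, x = 3


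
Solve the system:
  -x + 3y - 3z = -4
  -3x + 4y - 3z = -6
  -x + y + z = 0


Using Cramer's rule. Expand each determinant along the first row.
D  = (-1)*[4*1 - (-3)*1] - 3*[(-3)*1 - (-3)*(-1)] + (-3)*[(-3)*1 - 4*(-1)]
  = (-1)*(7) - 3*(-6) + (-3)*(1) = 8
Dx = (-4)*[4*1 - (-3)*1] - 3*[(-6)*1 - (-3)*0] + (-3)*[(-6)*1 - 4*0]
  = (-4)*(7) - 3*(-6) + (-3)*(-6) = 8
Dy = (-1)*[(-6)*1 - (-3)*0] - (-4)*[(-3)*1 - (-3)*(-1)] + (-3)*[(-3)*0 - (-6)*(-1)]
  = (-1)*(-6) - (-4)*(-6) + (-3)*(-6) = 0
Dz = (-1)*[4*0 - (-6)*1] - 3*[(-3)*0 - (-6)*(-1)] + (-4)*[(-3)*1 - 4*(-1)]
  = (-1)*(6) - 3*(-6) + (-4)*(1) = 8
x = Dx/D = 8/8 = 1, y = Dy/D = 0/8 = 0, z = Dz/D = 8/8 = 1
Check eq1: (-1)(1) + (3)(0) + (-3)(1) = -4 = -4 ✓
Check eq2: (-3)(1) + (4)(0) + (-3)(1) = -6 = -6 ✓
Check eq3: (-1)(1) + (1)(0) + (1)(1) = 0 = 0 ✓

x = 1, y = 0, z = 1


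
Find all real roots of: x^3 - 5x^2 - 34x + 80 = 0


Let p(x) = x^3 - 5x^2 - 34x + 80. By the rational root theorem (leading coefficient 1), any rational root is an integer divisor of 80: try ±1, ±2, ... in turn.
Test x = 1: value = 42 ≠ 0.
Test x = -1: value = 108 ≠ 0.
Test x = 2: value = 0 ✓, so (x - 2) is a factor.
Synthetic division by (x - 2): bring down 1; 1(2) - 5 = -3; (-3)(2) - 34 = -40; (-40)(2) + 80 = 0 → quotient x^2 - 3x - 40, remainder 0.
Solve the quadratic x^2 - 3x - 40 = 0: discriminant = (-3)^2 - 4(1)(-40) = 9 + 160 = 169.
sqrt(169) = 13, so x = (3 ± 13)/2: x = 8 or x = -5.

x = -5, x = 2, x = 8


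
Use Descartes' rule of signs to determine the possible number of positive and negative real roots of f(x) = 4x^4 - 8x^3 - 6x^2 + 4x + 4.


Descartes' rule of signs:

For positive roots, count sign changes in f(x) = 4x^4 - 8x^3 - 6x^2 + 4x + 4:
Signs of coefficients: +, -, -, +, +
Number of sign changes: 2
Possible positive real roots: 2, 0

For negative roots, examine f(-x) = 4x^4 + 8x^3 - 6x^2 - 4x + 4:
Signs of coefficients: +, +, -, -, +
Number of sign changes: 2
Possible negative real roots: 2, 0

Positive roots: 2 or 0; Negative roots: 2 or 0


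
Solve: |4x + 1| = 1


An absolute value equation |expr| = 1 gives two cases:
Case 1: 4x + 1 = 1
  4x = 0, so x = 0
Case 2: 4x + 1 = -1
  4x = -2, so x = -1/2

x = -1/2, x = 0


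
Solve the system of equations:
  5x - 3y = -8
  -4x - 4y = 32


Using Cramer's rule:
Determinant D = (5)(-4) - (-4)(-3) = -20 - 12 = -32
Dx = (-8)(-4) - (32)(-3) = 32 + 96 = 128
Dy = (5)(32) - (-4)(-8) = 160 - 32 = 128
x = Dx/D = 128/-32 = -4
y = Dy/D = 128/-32 = -4

x = -4, y = -4


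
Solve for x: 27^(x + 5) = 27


Express both sides with the same base.
27 = 27^1
Since the bases match, equate exponents: x + 5 = 1
So x = 1 - (5) = -4

x = -4


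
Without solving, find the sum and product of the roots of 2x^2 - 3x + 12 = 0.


By Vieta's formulas for ax^2 + bx + c = 0:
  Sum of roots = -b/a
  Product of roots = c/a

Here a = 2, b = -3, c = 12
Sum = -(-3)/2 = 3/2
Product = 12/2 = 6

Sum = 3/2, Product = 6


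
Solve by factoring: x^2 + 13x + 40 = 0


We need two numbers that multiply to 40 and add to 13.
Those numbers are 5 and 8 (since 5 * 8 = 40 and 5 + 8 = 13).
So x^2 + 13x + 40 = (x + 5)(x + 8) = 0
Setting each factor to zero: x = -5 or x = -8

x = -8, x = -5


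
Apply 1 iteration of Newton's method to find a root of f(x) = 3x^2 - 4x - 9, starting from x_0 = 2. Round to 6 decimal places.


Newton's method: x_(n+1) = x_n - f(x_n)/f'(x_n)
f(x) = 3x^2 - 4x - 9
f'(x) = 6x - 4

Iteration 1:
  f(2.000000) = -5.000000
  f'(2.000000) = 8.000000
  x_1 = 2.000000 - (-5.000000)/(8.000000) = 2.625000

x_1 = 2.625000


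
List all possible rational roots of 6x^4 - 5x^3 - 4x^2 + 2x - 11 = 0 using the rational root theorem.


Rational root theorem: possible roots are ±p/q where:
  p divides the constant term (-11): p ∈ {1, 11}
  q divides the leading coefficient (6): q ∈ {1, 2, 3, 6}

All possible rational roots: -11, -11/2, -11/3, -11/6, -1, -1/2, -1/3, -1/6, 1/6, 1/3, 1/2, 1, 11/6, 11/3, 11/2, 11

-11, -11/2, -11/3, -11/6, -1, -1/2, -1/3, -1/6, 1/6, 1/3, 1/2, 1, 11/6, 11/3, 11/2, 11


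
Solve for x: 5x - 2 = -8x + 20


Starting with: 5x - 2 = -8x + 20
Move all x terms to left: (5 + 8)x = 20 + 2
Simplify: 13x = 22
Divide both sides by 13: x = 22/13

x = 22/13


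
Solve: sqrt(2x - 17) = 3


Square both sides: 2x - 17 = 3^2 = 9
2x = 9 + 17 = 26
x = 13
Check: sqrt(2*13 - 17) = sqrt(9) = 3 ✓

x = 13


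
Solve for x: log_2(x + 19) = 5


Convert to exponential form: x + 19 = 2^5 = 32
x = 32 - 19 = 13
Check: log_2(13 + 19) = log_2(32) = log_2(32) = 5 ✓

x = 13


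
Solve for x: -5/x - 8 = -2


Subtract -8 from both sides: -5/x = 6
Multiply both sides by x: -5 = 6 * x
Divide by 6: x = -5/6

x = -5/6


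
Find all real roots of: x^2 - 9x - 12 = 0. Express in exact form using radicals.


Using the quadratic formula: x = (-b ± sqrt(b^2 - 4ac)) / (2a)
Here a = 1, b = -9, c = -12
Discriminant = b^2 - 4ac = (-9)^2 - 4(1)(-12) = 81 + 48 = 129
Since discriminant = 129 > 0, there are two real roots.
x = (9 ± sqrt(129)) / 2
Numerically: x ≈ 10.1789 or x ≈ -1.1789

x = (9 + sqrt(129)) / 2 or x = (9 - sqrt(129)) / 2


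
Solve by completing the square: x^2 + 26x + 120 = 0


Start: x^2 + 26x + 120 = 0
Move constant: x^2 + 26x = -120
Half of 26 is 13, squared is 169
Add 169 to both sides: x^2 + 26x + 169 = 49
(x + 13)^2 = 49
x + 13 = ±7
x = -13 + 7 = -6 or x = -13 - 7 = -20

x = -20, x = -6


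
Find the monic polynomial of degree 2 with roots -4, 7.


A monic polynomial with roots -4, 7 is:
p(x) = (x + 4)(x - 7)
After multiplying by (x + 4): x + 4
After multiplying by (x - 7): x^2 - 3x - 28

x^2 - 3x - 28


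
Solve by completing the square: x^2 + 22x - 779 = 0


Start: x^2 + 22x - 779 = 0
Move constant: x^2 + 22x = 779
Half of 22 is 11, squared is 121
Add 121 to both sides: x^2 + 22x + 121 = 900
(x + 11)^2 = 900
x + 11 = ±30
x = -11 + 30 = 19 or x = -11 - 30 = -41

x = -41, x = 19


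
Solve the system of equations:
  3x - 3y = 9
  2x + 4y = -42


Using Cramer's rule:
Determinant D = (3)(4) - (2)(-3) = 12 + 6 = 18
Dx = (9)(4) - (-42)(-3) = 36 - 126 = -90
Dy = (3)(-42) - (2)(9) = -126 - 18 = -144
x = Dx/D = -90/18 = -5
y = Dy/D = -144/18 = -8

x = -5, y = -8


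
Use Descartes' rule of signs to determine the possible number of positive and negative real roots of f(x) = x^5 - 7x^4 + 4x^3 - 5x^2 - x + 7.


Descartes' rule of signs:

For positive roots, count sign changes in f(x) = x^5 - 7x^4 + 4x^3 - 5x^2 - x + 7:
Signs of coefficients: +, -, +, -, -, +
Number of sign changes: 4
Possible positive real roots: 4, 2, 0

For negative roots, examine f(-x) = -x^5 - 7x^4 - 4x^3 - 5x^2 + x + 7:
Signs of coefficients: -, -, -, -, +, +
Number of sign changes: 1
Possible negative real roots: 1

Positive roots: 4 or 2 or 0; Negative roots: 1


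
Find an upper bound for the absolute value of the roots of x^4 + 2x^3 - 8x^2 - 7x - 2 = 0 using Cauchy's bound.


Cauchy's bound: all roots r satisfy |r| <= 1 + max(|a_i/a_n|) for i = 0,...,n-1
where a_n is the leading coefficient.

Coefficients: [1, 2, -8, -7, -2]
Leading coefficient a_n = 1
Ratios |a_i/a_n|: 2, 8, 7, 2
Maximum ratio: 8
Cauchy's bound: |r| <= 1 + 8 = 9

Upper bound = 9


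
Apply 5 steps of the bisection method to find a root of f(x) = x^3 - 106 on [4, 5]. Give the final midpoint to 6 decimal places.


f(x) = x^3 - 106
f(4) = -42 < 0
f(5) = 19 > 0

Step 1: midpoint = (4.000000 + 5.000000)/2 = 4.500000
  f(4.500000) = -14.875000
  f(mid) < 0, so root is in [4.500000, 5.000000]

Step 2: midpoint = (4.500000 + 5.000000)/2 = 4.750000
  f(4.750000) = 1.171875
  f(mid) > 0, so root is in [4.500000, 4.750000]

Step 3: midpoint = (4.500000 + 4.750000)/2 = 4.625000
  f(4.625000) = -7.068359
  f(mid) < 0, so root is in [4.625000, 4.750000]

Step 4: midpoint = (4.625000 + 4.750000)/2 = 4.687500
  f(4.687500) = -3.003174
  f(mid) < 0, so root is in [4.687500, 4.750000]

Step 5: midpoint = (4.687500 + 4.750000)/2 = 4.718750
  f(4.718750) = -0.929474
  f(mid) < 0, so root is in [4.718750, 4.750000]

midpoint = 4.718750


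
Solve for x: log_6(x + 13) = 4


Convert to exponential form: x + 13 = 6^4 = 1296
x = 1296 - 13 = 1283
Check: log_6(1283 + 13) = log_6(1296) = log_6(1296) = 4 ✓

x = 1283


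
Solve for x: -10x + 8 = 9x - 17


Starting with: -10x + 8 = 9x - 17
Move all x terms to left: (-10 - 9)x = -17 - 8
Simplify: -19x = -25
Divide both sides by -19: x = 25/19

x = 25/19


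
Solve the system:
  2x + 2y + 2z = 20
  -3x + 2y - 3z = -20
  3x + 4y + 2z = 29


Using Cramer's rule. Expand each determinant along the first row.
D  = 2*[2*2 - (-3)*4] - 2*[(-3)*2 - (-3)*3] + 2*[(-3)*4 - 2*3]
  = 2*(16) - 2*(3) + 2*(-18) = -10
Dx = 20*[2*2 - (-3)*4] - 2*[(-20)*2 - (-3)*29] + 2*[(-20)*4 - 2*29]
  = 20*(16) - 2*(47) + 2*(-138) = -50
Dy = 2*[(-20)*2 - (-3)*29] - 20*[(-3)*2 - (-3)*3] + 2*[(-3)*29 - (-20)*3]
  = 2*(47) - 20*(3) + 2*(-27) = -20
Dz = 2*[2*29 - (-20)*4] - 2*[(-3)*29 - (-20)*3] + 20*[(-3)*4 - 2*3]
  = 2*(138) - 2*(-27) + 20*(-18) = -30
x = Dx/D = -50/-10 = 5, y = Dy/D = -20/-10 = 2, z = Dz/D = -30/-10 = 3
Check eq1: (2)(5) + (2)(2) + (2)(3) = 20 = 20 ✓
Check eq2: (-3)(5) + (2)(2) + (-3)(3) = -20 = -20 ✓
Check eq3: (3)(5) + (4)(2) + (2)(3) = 29 = 29 ✓

x = 5, y = 2, z = 3


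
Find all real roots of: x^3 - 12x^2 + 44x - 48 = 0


Let p(x) = x^3 - 12x^2 + 44x - 48. By the rational root theorem (leading coefficient 1), any rational root is an integer divisor of 48: try ±1, ±2, ... in turn.
Test x = 1: value = -15 ≠ 0.
Test x = -1: value = -105 ≠ 0.
Test x = 2: value = 0 ✓, so (x - 2) is a factor.
Synthetic division by (x - 2): bring down 1; 1(2) - 12 = -10; (-10)(2) + 44 = 24; 24(2) - 48 = 0 → quotient x^2 - 10x + 24, remainder 0.
Solve the quadratic x^2 - 10x + 24 = 0: discriminant = (-10)^2 - 4(1)(24) = 100 - 96 = 4.
sqrt(4) = 2, so x = (10 ± 2)/2: x = 6 or x = 4.

x = 2, x = 4, x = 6


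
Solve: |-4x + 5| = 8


An absolute value equation |expr| = 8 gives two cases:
Case 1: -4x + 5 = 8
  -4x = 3, so x = -3/4
Case 2: -4x + 5 = -8
  -4x = -13, so x = 13/4

x = -3/4, x = 13/4


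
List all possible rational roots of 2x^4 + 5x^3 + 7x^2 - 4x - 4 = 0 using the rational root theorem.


Rational root theorem: possible roots are ±p/q where:
  p divides the constant term (-4): p ∈ {1, 2, 4}
  q divides the leading coefficient (2): q ∈ {1, 2}

All possible rational roots: -4, -2, -1, -1/2, 1/2, 1, 2, 4

-4, -2, -1, -1/2, 1/2, 1, 2, 4


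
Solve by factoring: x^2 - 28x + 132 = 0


We need two numbers that multiply to 132 and add to -28.
Those numbers are -22 and -6 (since (-22) * (-6) = 132 and (-22) + (-6) = -28).
So x^2 - 28x + 132 = (x - 22)(x - 6) = 0
Setting each factor to zero: x = 22 or x = 6

x = 6, x = 22


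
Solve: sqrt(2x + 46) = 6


Square both sides: 2x + 46 = 6^2 = 36
2x = 36 - 46 = -10
x = -5
Check: sqrt(2*(-5) + 46) = sqrt(36) = 6 ✓

x = -5


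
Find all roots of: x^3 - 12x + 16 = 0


Let p(x) = x^3 - 12x + 16. By the rational root theorem (leading coefficient 1), any rational root is an integer divisor of 16: try ±1, ±2, ... in turn.
Test x = 1: value = 5 ≠ 0.
Test x = -1: value = 27 ≠ 0.
Test x = 2: value = 0 ✓, so (x - 2) is a factor.
Synthetic division by (x - 2): bring down 1; 1(2) + 0 = 2; 2(2) - 12 = -8; (-8)(2) + 16 = 0 → quotient x^2 + 2x - 8, remainder 0.
Solve the quadratic x^2 + 2x - 8 = 0: discriminant = 2^2 - 4(1)(-8) = 4 + 32 = 36.
sqrt(36) = 6, so x = (-2 ± 6)/2: x = 2 or x = -4.
Collecting all roots found:

x = -4, x = 2 (multiplicity 2)


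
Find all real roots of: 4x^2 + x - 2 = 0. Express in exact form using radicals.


Using the quadratic formula: x = (-b ± sqrt(b^2 - 4ac)) / (2a)
Here a = 4, b = 1, c = -2
Discriminant = b^2 - 4ac = 1^2 - 4(4)(-2) = 1 + 32 = 33
Since discriminant = 33 > 0, there are two real roots.
x = (-1 ± sqrt(33)) / 8
Numerically: x ≈ 0.5931 or x ≈ -0.8431

x = (-1 + sqrt(33)) / 8 or x = (-1 - sqrt(33)) / 8


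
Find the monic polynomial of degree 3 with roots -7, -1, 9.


A monic polynomial with roots -7, -1, 9 is:
p(x) = (x + 7)(x + 1)(x - 9)
After multiplying by (x + 7): x + 7
After multiplying by (x + 1): x^2 + 8x + 7
After multiplying by (x - 9): x^3 - x^2 - 65x - 63

x^3 - x^2 - 65x - 63


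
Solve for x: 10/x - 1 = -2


Subtract -1 from both sides: 10/x = -1
Multiply both sides by x: 10 = -1 * x
Divide by -1: x = -10

x = -10


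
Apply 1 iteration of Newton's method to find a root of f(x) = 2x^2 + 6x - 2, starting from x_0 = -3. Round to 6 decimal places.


Newton's method: x_(n+1) = x_n - f(x_n)/f'(x_n)
f(x) = 2x^2 + 6x - 2
f'(x) = 4x + 6

Iteration 1:
  f(-3.000000) = -2.000000
  f'(-3.000000) = -6.000000
  x_1 = -3.000000 - (-2.000000)/(-6.000000) = -3.333333

x_1 = -3.333333


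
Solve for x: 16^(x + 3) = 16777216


Express both sides with the same base.
16777216 = 16^6
Since the bases match, equate exponents: x + 3 = 6
So x = 6 - (3) = 3

x = 3


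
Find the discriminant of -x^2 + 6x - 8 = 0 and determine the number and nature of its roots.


For ax^2 + bx + c = 0, discriminant D = b^2 - 4ac
Here a = -1, b = 6, c = -8
D = (6)^2 - 4(-1)(-8) = 36 - 32 = 4

D = 4 > 0 and is a perfect square (sqrt = 2)
The equation has 2 distinct real rational roots.

Discriminant = 4, 2 distinct real rational roots


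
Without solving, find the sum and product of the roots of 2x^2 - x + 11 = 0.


By Vieta's formulas for ax^2 + bx + c = 0:
  Sum of roots = -b/a
  Product of roots = c/a

Here a = 2, b = -1, c = 11
Sum = -(-1)/2 = 1/2
Product = 11/2 = 11/2

Sum = 1/2, Product = 11/2


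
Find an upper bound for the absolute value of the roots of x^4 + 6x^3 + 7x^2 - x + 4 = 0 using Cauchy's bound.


Cauchy's bound: all roots r satisfy |r| <= 1 + max(|a_i/a_n|) for i = 0,...,n-1
where a_n is the leading coefficient.

Coefficients: [1, 6, 7, -1, 4]
Leading coefficient a_n = 1
Ratios |a_i/a_n|: 6, 7, 1, 4
Maximum ratio: 7
Cauchy's bound: |r| <= 1 + 7 = 8

Upper bound = 8


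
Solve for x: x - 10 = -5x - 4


Starting with: x - 10 = -5x - 4
Move all x terms to left: (1 + 5)x = -4 + 10
Simplify: 6x = 6
Divide both sides by 6: x = 1

x = 1


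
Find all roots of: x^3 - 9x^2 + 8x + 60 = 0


Let p(x) = x^3 - 9x^2 + 8x + 60. By the rational root theorem (leading coefficient 1), any rational root is an integer divisor of 60: try ±1, ±2, ... in turn.
Test x = 1: value = 60 ≠ 0.
Test x = -1: value = 42 ≠ 0.
Test x = 2: value = 48 ≠ 0.
Test x = -2: value = 0 ✓, so (x + 2) is a factor.
Synthetic division by (x + 2): bring down 1; 1(-2) - 9 = -11; (-11)(-2) + 8 = 30; 30(-2) + 60 = 0 → quotient x^2 - 11x + 30, remainder 0.
Solve the quadratic x^2 - 11x + 30 = 0: discriminant = (-11)^2 - 4(1)(30) = 121 - 120 = 1.
sqrt(1) = 1, so x = (11 ± 1)/2: x = 6 or x = 5.
Collecting all roots found:

x = -2, x = 5, x = 6


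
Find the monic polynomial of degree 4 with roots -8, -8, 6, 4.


A monic polynomial with roots -8, -8, 6, 4 is:
p(x) = (x + 8)(x + 8)(x - 6)(x - 4)
After multiplying by (x + 8): x + 8
After multiplying by (x + 8): x^2 + 16x + 64
After multiplying by (x - 6): x^3 + 10x^2 - 32x - 384
After multiplying by (x - 4): x^4 + 6x^3 - 72x^2 - 256x + 1536

x^4 + 6x^3 - 72x^2 - 256x + 1536


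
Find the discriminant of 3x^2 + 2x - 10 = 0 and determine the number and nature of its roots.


For ax^2 + bx + c = 0, discriminant D = b^2 - 4ac
Here a = 3, b = 2, c = -10
D = (2)^2 - 4(3)(-10) = 4 + 120 = 124

D = 124 > 0 but not a perfect square
The equation has 2 distinct real irrational roots.

Discriminant = 124, 2 distinct real irrational roots


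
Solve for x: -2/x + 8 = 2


Subtract 8 from both sides: -2/x = -6
Multiply both sides by x: -2 = -6 * x
Divide by -6: x = 1/3

x = 1/3


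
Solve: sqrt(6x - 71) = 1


Square both sides: 6x - 71 = 1^2 = 1
6x = 1 + 71 = 72
x = 12
Check: sqrt(6*12 - 71) = sqrt(1) = 1 ✓

x = 12


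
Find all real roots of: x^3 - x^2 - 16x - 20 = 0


Let p(x) = x^3 - x^2 - 16x - 20. By the rational root theorem (leading coefficient 1), any rational root is an integer divisor of 20: try ±1, ±2, ... in turn.
Test x = 1: value = -36 ≠ 0.
Test x = -1: value = -6 ≠ 0.
Test x = 2: value = -48 ≠ 0.
Test x = -2: value = 0 ✓, so (x + 2) is a factor.
Synthetic division by (x + 2): bring down 1; 1(-2) - 1 = -3; (-3)(-2) - 16 = -10; (-10)(-2) - 20 = 0 → quotient x^2 - 3x - 10, remainder 0.
Solve the quadratic x^2 - 3x - 10 = 0: discriminant = (-3)^2 - 4(1)(-10) = 9 + 40 = 49.
sqrt(49) = 7, so x = (3 ± 7)/2: x = 5 or x = -2.

x = -2 (multiplicity 2), x = 5


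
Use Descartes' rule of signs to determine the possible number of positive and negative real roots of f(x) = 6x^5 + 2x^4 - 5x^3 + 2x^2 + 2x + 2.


Descartes' rule of signs:

For positive roots, count sign changes in f(x) = 6x^5 + 2x^4 - 5x^3 + 2x^2 + 2x + 2:
Signs of coefficients: +, +, -, +, +, +
Number of sign changes: 2
Possible positive real roots: 2, 0

For negative roots, examine f(-x) = -6x^5 + 2x^4 + 5x^3 + 2x^2 - 2x + 2:
Signs of coefficients: -, +, +, +, -, +
Number of sign changes: 3
Possible negative real roots: 3, 1

Positive roots: 2 or 0; Negative roots: 3 or 1


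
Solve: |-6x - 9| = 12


An absolute value equation |expr| = 12 gives two cases:
Case 1: -6x - 9 = 12
  -6x = 21, so x = -7/2
Case 2: -6x - 9 = -12
  -6x = -3, so x = 1/2

x = -7/2, x = 1/2


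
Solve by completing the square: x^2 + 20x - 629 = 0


Start: x^2 + 20x - 629 = 0
Move constant: x^2 + 20x = 629
Half of 20 is 10, squared is 100
Add 100 to both sides: x^2 + 20x + 100 = 729
(x + 10)^2 = 729
x + 10 = ±27
x = -10 + 27 = 17 or x = -10 - 27 = -37

x = -37, x = 17


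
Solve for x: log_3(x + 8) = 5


Convert to exponential form: x + 8 = 3^5 = 243
x = 243 - 8 = 235
Check: log_3(235 + 8) = log_3(243) = log_3(243) = 5 ✓

x = 235


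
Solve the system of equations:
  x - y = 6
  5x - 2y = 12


Using Cramer's rule:
Determinant D = (1)(-2) - (5)(-1) = -2 + 5 = 3
Dx = (6)(-2) - (12)(-1) = -12 + 12 = 0
Dy = (1)(12) - (5)(6) = 12 - 30 = -18
x = Dx/D = 0/3 = 0
y = Dy/D = -18/3 = -6

x = 0, y = -6


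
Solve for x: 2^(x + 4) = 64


Express both sides with the same base.
64 = 2^6
Since the bases match, equate exponents: x + 4 = 6
So x = 6 - (4) = 2

x = 2


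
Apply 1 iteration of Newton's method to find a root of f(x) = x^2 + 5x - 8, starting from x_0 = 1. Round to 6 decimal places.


Newton's method: x_(n+1) = x_n - f(x_n)/f'(x_n)
f(x) = x^2 + 5x - 8
f'(x) = 2x + 5

Iteration 1:
  f(1.000000) = -2.000000
  f'(1.000000) = 7.000000
  x_1 = 1.000000 - (-2.000000)/(7.000000) = 1.285714

x_1 = 1.285714


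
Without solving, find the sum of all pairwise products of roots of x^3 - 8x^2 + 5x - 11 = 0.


By Vieta's formulas for x^3 + bx^2 + cx + d = 0:
  r1 + r2 + r3 = -b/a = 8
  r1*r2 + r1*r3 + r2*r3 = c/a = 5
  r1*r2*r3 = -d/a = 11


Sum of pairwise products = 5


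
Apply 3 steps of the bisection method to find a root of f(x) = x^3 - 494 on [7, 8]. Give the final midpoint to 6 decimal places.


f(x) = x^3 - 494
f(7) = -151 < 0
f(8) = 18 > 0

Step 1: midpoint = (7.000000 + 8.000000)/2 = 7.500000
  f(7.500000) = -72.125000
  f(mid) < 0, so root is in [7.500000, 8.000000]

Step 2: midpoint = (7.500000 + 8.000000)/2 = 7.750000
  f(7.750000) = -28.515625
  f(mid) < 0, so root is in [7.750000, 8.000000]

Step 3: midpoint = (7.750000 + 8.000000)/2 = 7.875000
  f(7.875000) = -5.626953
  f(mid) < 0, so root is in [7.875000, 8.000000]

midpoint = 7.875000


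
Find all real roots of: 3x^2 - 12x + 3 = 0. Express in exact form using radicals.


Using the quadratic formula: x = (-b ± sqrt(b^2 - 4ac)) / (2a)
Here a = 3, b = -12, c = 3
Discriminant = b^2 - 4ac = (-12)^2 - 4(3)(3) = 144 - 36 = 108
Since discriminant = 108 > 0, there are two real roots.
x = (12 ± 6*sqrt(3)) / 6
Simplifying: x = 2 ± sqrt(3)
Numerically: x ≈ 3.7321 or x ≈ 0.2679

x = 2 + sqrt(3) or x = 2 - sqrt(3)


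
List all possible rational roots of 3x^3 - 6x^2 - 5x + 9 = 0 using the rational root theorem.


Rational root theorem: possible roots are ±p/q where:
  p divides the constant term (9): p ∈ {1, 3, 9}
  q divides the leading coefficient (3): q ∈ {1, 3}

All possible rational roots: -9, -3, -1, -1/3, 1/3, 1, 3, 9

-9, -3, -1, -1/3, 1/3, 1, 3, 9


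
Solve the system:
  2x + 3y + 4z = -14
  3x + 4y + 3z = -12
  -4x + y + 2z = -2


Using Cramer's rule. Expand each determinant along the first row.
D  = 2*[4*2 - 3*1] - 3*[3*2 - 3*(-4)] + 4*[3*1 - 4*(-4)]
  = 2*(5) - 3*(18) + 4*(19) = 32
Dx = (-14)*[4*2 - 3*1] - 3*[(-12)*2 - 3*(-2)] + 4*[(-12)*1 - 4*(-2)]
  = (-14)*(5) - 3*(-18) + 4*(-4) = -32
Dy = 2*[(-12)*2 - 3*(-2)] - (-14)*[3*2 - 3*(-4)] + 4*[3*(-2) - (-12)*(-4)]
  = 2*(-18) - (-14)*(18) + 4*(-54) = 0
Dz = 2*[4*(-2) - (-12)*1] - 3*[3*(-2) - (-12)*(-4)] + (-14)*[3*1 - 4*(-4)]
  = 2*(4) - 3*(-54) + (-14)*(19) = -96
x = Dx/D = -32/32 = -1, y = Dy/D = 0/32 = 0, z = Dz/D = -96/32 = -3
Check eq1: (2)(-1) + (3)(0) + (4)(-3) = -14 = -14 ✓
Check eq2: (3)(-1) + (4)(0) + (3)(-3) = -12 = -12 ✓
Check eq3: (-4)(-1) + (1)(0) + (2)(-3) = -2 = -2 ✓

x = -1, y = 0, z = -3


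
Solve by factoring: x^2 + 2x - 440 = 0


We need two numbers that multiply to -440 and add to 2.
Those numbers are 22 and -20 (since 22 * (-20) = -440 and 22 + (-20) = 2).
So x^2 + 2x - 440 = (x + 22)(x - 20) = 0
Setting each factor to zero: x = -22 or x = 20

x = -22, x = 20


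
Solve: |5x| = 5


An absolute value equation |expr| = 5 gives two cases:
Case 1: 5x = 5
  5x = 5, so x = 1
Case 2: 5x = -5
  5x = -5, so x = -1

x = -1, x = 1


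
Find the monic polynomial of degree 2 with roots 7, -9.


A monic polynomial with roots 7, -9 is:
p(x) = (x - 7)(x + 9)
After multiplying by (x - 7): x - 7
After multiplying by (x + 9): x^2 + 2x - 63

x^2 + 2x - 63


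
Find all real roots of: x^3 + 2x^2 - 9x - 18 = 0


Let p(x) = x^3 + 2x^2 - 9x - 18. By the rational root theorem (leading coefficient 1), any rational root is an integer divisor of 18: try ±1, ±2, ... in turn.
Test x = 1: value = -24 ≠ 0.
Test x = -1: value = -8 ≠ 0.
Test x = 2: value = -20 ≠ 0.
Test x = -2: value = 0 ✓, so (x + 2) is a factor.
Synthetic division by (x + 2): bring down 1; 1(-2) + 2 = 0; 0(-2) - 9 = -9; (-9)(-2) - 18 = 0 → quotient x^2 - 9, remainder 0.
Solve the quadratic x^2 - 9 = 0: discriminant = 0^2 - 4(1)(-9) = 0 + 36 = 36.
sqrt(36) = 6, so x = (0 ± 6)/2: x = 3 or x = -3.

x = -3, x = -2, x = 3


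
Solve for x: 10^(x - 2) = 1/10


Express both sides with the same base.
1/10 = 10^(-1)
Since the bases match, equate exponents: x - 2 = -1
So x = -1 - (-2) = 1

x = 1


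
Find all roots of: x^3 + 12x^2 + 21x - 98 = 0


Let p(x) = x^3 + 12x^2 + 21x - 98. By the rational root theorem (leading coefficient 1), any rational root is an integer divisor of 98: try ±1, ±2, ... in turn.
Test x = 1: value = -64 ≠ 0.
Test x = -1: value = -108 ≠ 0.
Test x = 2: value = 0 ✓, so (x - 2) is a factor.
Synthetic division by (x - 2): bring down 1; 1(2) + 12 = 14; 14(2) + 21 = 49; 49(2) - 98 = 0 → quotient x^2 + 14x + 49, remainder 0.
Solve the quadratic x^2 + 14x + 49 = 0: discriminant = 14^2 - 4(1)(49) = 196 - 196 = 0.
Discriminant = 0, so a double root: x = -14/2 = -7.
Collecting all roots found:

x = -7 (multiplicity 2), x = 2


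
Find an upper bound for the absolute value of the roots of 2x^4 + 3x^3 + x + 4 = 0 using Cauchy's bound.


Cauchy's bound: all roots r satisfy |r| <= 1 + max(|a_i/a_n|) for i = 0,...,n-1
where a_n is the leading coefficient.

Coefficients: [2, 3, 0, 1, 4]
Leading coefficient a_n = 2
Ratios |a_i/a_n|: 3/2, 0, 1/2, 2
Maximum ratio: 2
Cauchy's bound: |r| <= 1 + 2 = 3

Upper bound = 3


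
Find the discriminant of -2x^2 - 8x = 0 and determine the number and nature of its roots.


For ax^2 + bx + c = 0, discriminant D = b^2 - 4ac
Here a = -2, b = -8, c = 0
D = (-8)^2 - 4(-2)(0) = 64 - 0 = 64

D = 64 > 0 and is a perfect square (sqrt = 8)
The equation has 2 distinct real rational roots.

Discriminant = 64, 2 distinct real rational roots


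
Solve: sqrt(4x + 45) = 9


Square both sides: 4x + 45 = 9^2 = 81
4x = 81 - 45 = 36
x = 9
Check: sqrt(4*9 + 45) = sqrt(81) = 9 ✓

x = 9


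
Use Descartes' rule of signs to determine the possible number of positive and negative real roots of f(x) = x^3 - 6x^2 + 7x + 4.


Descartes' rule of signs:

For positive roots, count sign changes in f(x) = x^3 - 6x^2 + 7x + 4:
Signs of coefficients: +, -, +, +
Number of sign changes: 2
Possible positive real roots: 2, 0

For negative roots, examine f(-x) = -x^3 - 6x^2 - 7x + 4:
Signs of coefficients: -, -, -, +
Number of sign changes: 1
Possible negative real roots: 1

Positive roots: 2 or 0; Negative roots: 1


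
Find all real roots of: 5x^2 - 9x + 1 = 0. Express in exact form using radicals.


Using the quadratic formula: x = (-b ± sqrt(b^2 - 4ac)) / (2a)
Here a = 5, b = -9, c = 1
Discriminant = b^2 - 4ac = (-9)^2 - 4(5)(1) = 81 - 20 = 61
Since discriminant = 61 > 0, there are two real roots.
x = (9 ± sqrt(61)) / 10
Numerically: x ≈ 1.6810 or x ≈ 0.1190

x = (9 + sqrt(61)) / 10 or x = (9 - sqrt(61)) / 10


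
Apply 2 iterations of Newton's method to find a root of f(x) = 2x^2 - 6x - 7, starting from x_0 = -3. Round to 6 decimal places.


Newton's method: x_(n+1) = x_n - f(x_n)/f'(x_n)
f(x) = 2x^2 - 6x - 7
f'(x) = 4x - 6

Iteration 1:
  f(-3.000000) = 29.000000
  f'(-3.000000) = -18.000000
  x_1 = -3.000000 - (29.000000)/(-18.000000) = -1.388889

Iteration 2:
  f(-1.388889) = 5.191358
  f'(-1.388889) = -11.555556
  x_2 = -1.388889 - (5.191358)/(-11.555556) = -0.939637

x_2 = -0.939637


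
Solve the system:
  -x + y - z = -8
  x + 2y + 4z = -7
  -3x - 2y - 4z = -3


Using Cramer's rule. Expand each determinant along the first row.
D  = (-1)*[2*(-4) - 4*(-2)] - 1*[1*(-4) - 4*(-3)] + (-1)*[1*(-2) - 2*(-3)]
  = (-1)*(0) - 1*(8) + (-1)*(4) = -12
Dx = (-8)*[2*(-4) - 4*(-2)] - 1*[(-7)*(-4) - 4*(-3)] + (-1)*[(-7)*(-2) - 2*(-3)]
  = (-8)*(0) - 1*(40) + (-1)*(20) = -60
Dy = (-1)*[(-7)*(-4) - 4*(-3)] - (-8)*[1*(-4) - 4*(-3)] + (-1)*[1*(-3) - (-7)*(-3)]
  = (-1)*(40) - (-8)*(8) + (-1)*(-24) = 48
Dz = (-1)*[2*(-3) - (-7)*(-2)] - 1*[1*(-3) - (-7)*(-3)] + (-8)*[1*(-2) - 2*(-3)]
  = (-1)*(-20) - 1*(-24) + (-8)*(4) = 12
x = Dx/D = -60/-12 = 5, y = Dy/D = 48/-12 = -4, z = Dz/D = 12/-12 = -1
Check eq1: (-1)(5) + (1)(-4) + (-1)(-1) = -8 = -8 ✓
Check eq2: (1)(5) + (2)(-4) + (4)(-1) = -7 = -7 ✓
Check eq3: (-3)(5) + (-2)(-4) + (-4)(-1) = -3 = -3 ✓

x = 5, y = -4, z = -1


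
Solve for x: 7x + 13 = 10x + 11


Starting with: 7x + 13 = 10x + 11
Move all x terms to left: (7 - 10)x = 11 - 13
Simplify: -3x = -2
Divide both sides by -3: x = 2/3

x = 2/3


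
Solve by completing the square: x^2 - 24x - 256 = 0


Start: x^2 - 24x - 256 = 0
Move constant: x^2 - 24x = 256
Half of -24 is -12, squared is 144
Add 144 to both sides: x^2 - 24x + 144 = 400
(x - 12)^2 = 400
x - 12 = ±20
x = 12 + 20 = 32 or x = 12 - 20 = -8

x = -8, x = 32


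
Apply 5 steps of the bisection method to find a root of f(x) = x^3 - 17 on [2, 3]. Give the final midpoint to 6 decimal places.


f(x) = x^3 - 17
f(2) = -9 < 0
f(3) = 10 > 0

Step 1: midpoint = (2.000000 + 3.000000)/2 = 2.500000
  f(2.500000) = -1.375000
  f(mid) < 0, so root is in [2.500000, 3.000000]

Step 2: midpoint = (2.500000 + 3.000000)/2 = 2.750000
  f(2.750000) = 3.796875
  f(mid) > 0, so root is in [2.500000, 2.750000]

Step 3: midpoint = (2.500000 + 2.750000)/2 = 2.625000
  f(2.625000) = 1.087891
  f(mid) > 0, so root is in [2.500000, 2.625000]

Step 4: midpoint = (2.500000 + 2.625000)/2 = 2.562500
  f(2.562500) = -0.173584
  f(mid) < 0, so root is in [2.562500, 2.625000]

Step 5: midpoint = (2.562500 + 2.625000)/2 = 2.593750
  f(2.593750) = 0.449554
  f(mid) > 0, so root is in [2.562500, 2.593750]

midpoint = 2.593750


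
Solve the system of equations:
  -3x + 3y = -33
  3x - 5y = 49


Using Cramer's rule:
Determinant D = (-3)(-5) - (3)(3) = 15 - 9 = 6
Dx = (-33)(-5) - (49)(3) = 165 - 147 = 18
Dy = (-3)(49) - (3)(-33) = -147 + 99 = -48
x = Dx/D = 18/6 = 3
y = Dy/D = -48/6 = -8

x = 3, y = -8


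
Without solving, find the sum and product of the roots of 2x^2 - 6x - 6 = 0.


By Vieta's formulas for ax^2 + bx + c = 0:
  Sum of roots = -b/a
  Product of roots = c/a

Here a = 2, b = -6, c = -6
Sum = -(-6)/2 = 3
Product = -6/2 = -3

Sum = 3, Product = -3


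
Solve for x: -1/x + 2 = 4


Subtract 2 from both sides: -1/x = 2
Multiply both sides by x: -1 = 2 * x
Divide by 2: x = -1/2

x = -1/2


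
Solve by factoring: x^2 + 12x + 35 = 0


We need two numbers that multiply to 35 and add to 12.
Those numbers are 5 and 7 (since 5 * 7 = 35 and 5 + 7 = 12).
So x^2 + 12x + 35 = (x + 5)(x + 7) = 0
Setting each factor to zero: x = -5 or x = -7

x = -7, x = -5


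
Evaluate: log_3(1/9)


We need the exponent such that 3^? = 1/9
3^(-2) = 1/3^2 = 1/9
Therefore log_3(1/9) = -2

-2


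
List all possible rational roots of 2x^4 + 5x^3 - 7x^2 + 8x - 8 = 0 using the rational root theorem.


Rational root theorem: possible roots are ±p/q where:
  p divides the constant term (-8): p ∈ {1, 2, 4, 8}
  q divides the leading coefficient (2): q ∈ {1, 2}

All possible rational roots: -8, -4, -2, -1, -1/2, 1/2, 1, 2, 4, 8

-8, -4, -2, -1, -1/2, 1/2, 1, 2, 4, 8


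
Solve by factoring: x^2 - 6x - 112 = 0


We need two numbers that multiply to -112 and add to -6.
Those numbers are 8 and -14 (since 8 * (-14) = -112 and 8 + (-14) = -6).
So x^2 - 6x - 112 = (x + 8)(x - 14) = 0
Setting each factor to zero: x = -8 or x = 14

x = -8, x = 14


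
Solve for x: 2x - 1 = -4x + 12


Starting with: 2x - 1 = -4x + 12
Move all x terms to left: (2 + 4)x = 12 + 1
Simplify: 6x = 13
Divide both sides by 6: x = 13/6

x = 13/6


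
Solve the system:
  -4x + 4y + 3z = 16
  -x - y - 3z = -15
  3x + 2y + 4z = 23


Using Cramer's rule. Expand each determinant along the first row.
D  = (-4)*[(-1)*4 - (-3)*2] - 4*[(-1)*4 - (-3)*3] + 3*[(-1)*2 - (-1)*3]
  = (-4)*(2) - 4*(5) + 3*(1) = -25
Dx = 16*[(-1)*4 - (-3)*2] - 4*[(-15)*4 - (-3)*23] + 3*[(-15)*2 - (-1)*23]
  = 16*(2) - 4*(9) + 3*(-7) = -25
Dy = (-4)*[(-15)*4 - (-3)*23] - 16*[(-1)*4 - (-3)*3] + 3*[(-1)*23 - (-15)*3]
  = (-4)*(9) - 16*(5) + 3*(22) = -50
Dz = (-4)*[(-1)*23 - (-15)*2] - 4*[(-1)*23 - (-15)*3] + 16*[(-1)*2 - (-1)*3]
  = (-4)*(7) - 4*(22) + 16*(1) = -100
x = Dx/D = -25/-25 = 1, y = Dy/D = -50/-25 = 2, z = Dz/D = -100/-25 = 4
Check eq1: (-4)(1) + (4)(2) + (3)(4) = 16 = 16 ✓
Check eq2: (-1)(1) + (-1)(2) + (-3)(4) = -15 = -15 ✓
Check eq3: (3)(1) + (2)(2) + (4)(4) = 23 = 23 ✓

x = 1, y = 2, z = 4


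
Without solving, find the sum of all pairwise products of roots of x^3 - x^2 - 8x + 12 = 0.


By Vieta's formulas for x^3 + bx^2 + cx + d = 0:
  r1 + r2 + r3 = -b/a = 1
  r1*r2 + r1*r3 + r2*r3 = c/a = -8
  r1*r2*r3 = -d/a = -12


Sum of pairwise products = -8


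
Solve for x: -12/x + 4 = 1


Subtract 4 from both sides: -12/x = -3
Multiply both sides by x: -12 = -3 * x
Divide by -3: x = 4

x = 4


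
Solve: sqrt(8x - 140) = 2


Square both sides: 8x - 140 = 2^2 = 4
8x = 4 + 140 = 144
x = 18
Check: sqrt(8*18 - 140) = sqrt(4) = 2 ✓

x = 18


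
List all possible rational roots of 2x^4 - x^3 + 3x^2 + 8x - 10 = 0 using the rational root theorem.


Rational root theorem: possible roots are ±p/q where:
  p divides the constant term (-10): p ∈ {1, 2, 5, 10}
  q divides the leading coefficient (2): q ∈ {1, 2}

All possible rational roots: -10, -5, -5/2, -2, -1, -1/2, 1/2, 1, 2, 5/2, 5, 10

-10, -5, -5/2, -2, -1, -1/2, 1/2, 1, 2, 5/2, 5, 10


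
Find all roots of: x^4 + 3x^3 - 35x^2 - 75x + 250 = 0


Let p(x) = x^4 + 3x^3 - 35x^2 - 75x + 250. By the rational root theorem (leading coefficient 1), any rational root is an integer divisor of 250: try ±1, ±2, ... in turn.
Test x = 1: value = 144 ≠ 0.
Test x = -1: value = 288 ≠ 0.
Test x = 2: value = 0 ✓, so (x - 2) is a factor.
Synthetic division by (x - 2): bring down 1; 1(2) + 3 = 5; 5(2) - 35 = -25; (-25)(2) - 75 = -125; (-125)(2) + 250 = 0 → quotient x^3 + 5x^2 - 25x - 125, remainder 0.
Continue with the quotient x^3 + 5x^2 - 25x - 125 (candidates must divide 125).
Test x = 5: value = 0 ✓, so (x - 5) is a factor.
Synthetic division by (x - 5): bring down 1; 1(5) + 5 = 10; 10(5) - 25 = 25; 25(5) - 125 = 0 → quotient x^2 + 10x + 25, remainder 0.
Solve the quadratic x^2 + 10x + 25 = 0: discriminant = 10^2 - 4(1)(25) = 100 - 100 = 0.
Discriminant = 0, so a double root: x = -10/2 = -5.
Collecting all roots found:

x = -5 (multiplicity 2), x = 2, x = 5


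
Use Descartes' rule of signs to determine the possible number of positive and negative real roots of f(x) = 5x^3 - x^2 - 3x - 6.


Descartes' rule of signs:

For positive roots, count sign changes in f(x) = 5x^3 - x^2 - 3x - 6:
Signs of coefficients: +, -, -, -
Number of sign changes: 1
Possible positive real roots: 1

For negative roots, examine f(-x) = -5x^3 - x^2 + 3x - 6:
Signs of coefficients: -, -, +, -
Number of sign changes: 2
Possible negative real roots: 2, 0

Positive roots: 1; Negative roots: 2 or 0


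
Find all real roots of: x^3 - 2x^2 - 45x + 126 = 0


Let p(x) = x^3 - 2x^2 - 45x + 126. By the rational root theorem (leading coefficient 1), any rational root is an integer divisor of 126: try ±1, ±2, ... in turn.
Test x = 1: value = 80 ≠ 0.
Test x = -1: value = 168 ≠ 0.
Test x = 2: value = 36 ≠ 0.
Test x = -2: value = 200 ≠ 0.
Test x = 3: value = 0 ✓, so (x - 3) is a factor.
Synthetic division by (x - 3): bring down 1; 1(3) - 2 = 1; 1(3) - 45 = -42; (-42)(3) + 126 = 0 → quotient x^2 + x - 42, remainder 0.
Solve the quadratic x^2 + x - 42 = 0: discriminant = 1^2 - 4(1)(-42) = 1 + 168 = 169.
sqrt(169) = 13, so x = (-1 ± 13)/2: x = 6 or x = -7.

x = -7, x = 3, x = 6


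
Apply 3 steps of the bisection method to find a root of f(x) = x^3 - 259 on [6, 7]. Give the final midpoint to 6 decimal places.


f(x) = x^3 - 259
f(6) = -43 < 0
f(7) = 84 > 0

Step 1: midpoint = (6.000000 + 7.000000)/2 = 6.500000
  f(6.500000) = 15.625000
  f(mid) > 0, so root is in [6.000000, 6.500000]

Step 2: midpoint = (6.000000 + 6.500000)/2 = 6.250000
  f(6.250000) = -14.859375
  f(mid) < 0, so root is in [6.250000, 6.500000]

Step 3: midpoint = (6.250000 + 6.500000)/2 = 6.375000
  f(6.375000) = 0.083984
  f(mid) > 0, so root is in [6.250000, 6.375000]

midpoint = 6.375000


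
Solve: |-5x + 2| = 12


An absolute value equation |expr| = 12 gives two cases:
Case 1: -5x + 2 = 12
  -5x = 10, so x = -2
Case 2: -5x + 2 = -12
  -5x = -14, so x = 14/5

x = -2, x = 14/5


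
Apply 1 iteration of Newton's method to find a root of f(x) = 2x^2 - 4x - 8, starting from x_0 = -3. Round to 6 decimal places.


Newton's method: x_(n+1) = x_n - f(x_n)/f'(x_n)
f(x) = 2x^2 - 4x - 8
f'(x) = 4x - 4

Iteration 1:
  f(-3.000000) = 22.000000
  f'(-3.000000) = -16.000000
  x_1 = -3.000000 - (22.000000)/(-16.000000) = -1.625000

x_1 = -1.625000


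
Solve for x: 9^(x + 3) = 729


Express both sides with the same base.
729 = 9^3
Since the bases match, equate exponents: x + 3 = 3
So x = 3 - (3) = 0

x = 0


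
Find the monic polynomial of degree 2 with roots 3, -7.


A monic polynomial with roots 3, -7 is:
p(x) = (x - 3)(x + 7)
After multiplying by (x - 3): x - 3
After multiplying by (x + 7): x^2 + 4x - 21

x^2 + 4x - 21


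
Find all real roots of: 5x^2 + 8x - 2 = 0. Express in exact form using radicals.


Using the quadratic formula: x = (-b ± sqrt(b^2 - 4ac)) / (2a)
Here a = 5, b = 8, c = -2
Discriminant = b^2 - 4ac = 8^2 - 4(5)(-2) = 64 + 40 = 104
Since discriminant = 104 > 0, there are two real roots.
x = (-8 ± 2*sqrt(26)) / 10
Simplifying: x = (-4 ± sqrt(26)) / 5
Numerically: x ≈ 0.2198 or x ≈ -1.8198

x = (-4 + sqrt(26)) / 5 or x = (-4 - sqrt(26)) / 5


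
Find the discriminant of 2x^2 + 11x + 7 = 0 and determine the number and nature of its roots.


For ax^2 + bx + c = 0, discriminant D = b^2 - 4ac
Here a = 2, b = 11, c = 7
D = (11)^2 - 4(2)(7) = 121 - 56 = 65

D = 65 > 0 but not a perfect square
The equation has 2 distinct real irrational roots.

Discriminant = 65, 2 distinct real irrational roots


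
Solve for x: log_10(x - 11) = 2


Convert to exponential form: x - 11 = 10^2 = 100
x = 100 + 11 = 111
Check: log_10(111 - 11) = log_10(100) = log_10(100) = 2 ✓

x = 111


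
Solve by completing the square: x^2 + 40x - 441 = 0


Start: x^2 + 40x - 441 = 0
Move constant: x^2 + 40x = 441
Half of 40 is 20, squared is 400
Add 400 to both sides: x^2 + 40x + 400 = 841
(x + 20)^2 = 841
x + 20 = ±29
x = -20 + 29 = 9 or x = -20 - 29 = -49

x = -49, x = 9


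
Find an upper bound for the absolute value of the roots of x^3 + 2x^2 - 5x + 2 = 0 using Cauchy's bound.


Cauchy's bound: all roots r satisfy |r| <= 1 + max(|a_i/a_n|) for i = 0,...,n-1
where a_n is the leading coefficient.

Coefficients: [1, 2, -5, 2]
Leading coefficient a_n = 1
Ratios |a_i/a_n|: 2, 5, 2
Maximum ratio: 5
Cauchy's bound: |r| <= 1 + 5 = 6

Upper bound = 6


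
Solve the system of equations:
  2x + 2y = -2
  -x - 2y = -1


Using Cramer's rule:
Determinant D = (2)(-2) - (-1)(2) = -4 + 2 = -2
Dx = (-2)(-2) - (-1)(2) = 4 + 2 = 6
Dy = (2)(-1) - (-1)(-2) = -2 - 2 = -4
x = Dx/D = 6/-2 = -3
y = Dy/D = -4/-2 = 2

x = -3, y = 2


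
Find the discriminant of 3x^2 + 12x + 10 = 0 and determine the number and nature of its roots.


For ax^2 + bx + c = 0, discriminant D = b^2 - 4ac
Here a = 3, b = 12, c = 10
D = (12)^2 - 4(3)(10) = 144 - 120 = 24

D = 24 > 0 but not a perfect square
The equation has 2 distinct real irrational roots.

Discriminant = 24, 2 distinct real irrational roots


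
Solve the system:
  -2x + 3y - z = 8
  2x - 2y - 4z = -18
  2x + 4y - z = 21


Using Cramer's rule. Expand each determinant along the first row.
D  = (-2)*[(-2)*(-1) - (-4)*4] - 3*[2*(-1) - (-4)*2] + (-1)*[2*4 - (-2)*2]
  = (-2)*(18) - 3*(6) + (-1)*(12) = -66
Dx = 8*[(-2)*(-1) - (-4)*4] - 3*[(-18)*(-1) - (-4)*21] + (-1)*[(-18)*4 - (-2)*21]
  = 8*(18) - 3*(102) + (-1)*(-30) = -132
Dy = (-2)*[(-18)*(-1) - (-4)*21] - 8*[2*(-1) - (-4)*2] + (-1)*[2*21 - (-18)*2]
  = (-2)*(102) - 8*(6) + (-1)*(78) = -330
Dz = (-2)*[(-2)*21 - (-18)*4] - 3*[2*21 - (-18)*2] + 8*[2*4 - (-2)*2]
  = (-2)*(30) - 3*(78) + 8*(12) = -198
x = Dx/D = -132/-66 = 2, y = Dy/D = -330/-66 = 5, z = Dz/D = -198/-66 = 3
Check eq1: (-2)(2) + (3)(5) + (-1)(3) = 8 = 8 ✓
Check eq2: (2)(2) + (-2)(5) + (-4)(3) = -18 = -18 ✓
Check eq3: (2)(2) + (4)(5) + (-1)(3) = 21 = 21 ✓

x = 2, y = 5, z = 3


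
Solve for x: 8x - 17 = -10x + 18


Starting with: 8x - 17 = -10x + 18
Move all x terms to left: (8 + 10)x = 18 + 17
Simplify: 18x = 35
Divide both sides by 18: x = 35/18

x = 35/18


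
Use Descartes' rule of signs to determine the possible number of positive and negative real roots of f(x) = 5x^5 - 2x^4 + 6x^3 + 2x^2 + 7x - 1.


Descartes' rule of signs:

For positive roots, count sign changes in f(x) = 5x^5 - 2x^4 + 6x^3 + 2x^2 + 7x - 1:
Signs of coefficients: +, -, +, +, +, -
Number of sign changes: 3
Possible positive real roots: 3, 1

For negative roots, examine f(-x) = -5x^5 - 2x^4 - 6x^3 + 2x^2 - 7x - 1:
Signs of coefficients: -, -, -, +, -, -
Number of sign changes: 2
Possible negative real roots: 2, 0

Positive roots: 3 or 1; Negative roots: 2 or 0
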